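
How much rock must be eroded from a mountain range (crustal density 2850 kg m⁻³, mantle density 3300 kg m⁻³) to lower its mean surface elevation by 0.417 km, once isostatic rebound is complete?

Net drop Δ = e − u = e − e ρ_c/ρ_m = e (ρ_m − ρ_c)/ρ_m.
e = Δ ρ_m/(ρ_m − ρ_c) = 0.417 km × 3300/450 = 3.06 km.

3.06 km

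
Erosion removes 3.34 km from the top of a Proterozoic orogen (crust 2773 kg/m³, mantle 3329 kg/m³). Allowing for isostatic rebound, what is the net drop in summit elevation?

0.558 km

Rebound u = e ρ_c/ρ_m = 3.34 km × 2773/3329 = 2.782 km.
Net surface drop = e − u = 3.34 km − 2.782 km = e (ρ_m − ρ_c)/ρ_m = 0.558 km.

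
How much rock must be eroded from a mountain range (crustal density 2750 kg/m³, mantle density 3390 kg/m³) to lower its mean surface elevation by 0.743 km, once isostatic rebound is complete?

Net drop Δ = e − u = e − e ρ_c/ρ_m = e (ρ_m − ρ_c)/ρ_m.
e = Δ ρ_m/(ρ_m − ρ_c) = 0.743 km × 3390/640 = 3.94 km.

3.94 km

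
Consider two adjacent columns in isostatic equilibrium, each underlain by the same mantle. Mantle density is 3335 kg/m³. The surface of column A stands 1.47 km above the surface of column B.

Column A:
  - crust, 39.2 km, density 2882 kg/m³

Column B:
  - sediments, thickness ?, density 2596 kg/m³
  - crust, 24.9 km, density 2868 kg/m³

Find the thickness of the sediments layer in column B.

1.66 km

Take the compensation level at the base of the deeper column (depth z_c below the surface of column A) and equate Σ ρ_i t_i down to z_c; mantle fills any gap and the z_c terms cancel.
Column A: 39.2×2882 + (z_c − 39.2)×3335
Column B: 1.47×0 + x×2596 + 24.9×2868 + (z_c − 1.47 − 24.9 − x)×3335
The z_c×3335 term appears on both sides and cancels. Collect the known terms of each column as K = Σ(ρt)_known − 3335 × (depth of known layers): K_A = 112974.4 − 3335×39.2 = −17757.6; K_B = 71413.2 − 3335×(1.47 + 24.9) = −16530.75.
Balance: K_A = K_B − x×(3335 − 2596), so x = (K_B − K_A)/(3335 − 2596) = 1226.85/739 = 1.66 km.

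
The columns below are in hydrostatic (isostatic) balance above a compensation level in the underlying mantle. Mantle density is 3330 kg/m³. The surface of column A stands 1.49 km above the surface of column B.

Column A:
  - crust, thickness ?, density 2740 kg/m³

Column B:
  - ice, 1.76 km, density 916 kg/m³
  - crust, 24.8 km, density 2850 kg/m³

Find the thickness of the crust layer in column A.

35.8 km

Take the compensation level at the base of the deeper column (depth z_c below the surface of column A) and equate Σ ρ_i t_i down to z_c; mantle fills any gap and the z_c terms cancel.
Column A: x×2740 + (z_c − 0 − x)×3330
Column B: 1.49×0 + 1.76×916 + 24.8×2850 + (z_c − 1.49 − 26.56)×3330
The z_c×3330 term appears on both sides and cancels. Collect the known terms of each column as K = Σ(ρt)_known − 3330 × (depth of known layers): K_A = 0 − 3330×0 = 0; K_B = 72292.16 − 3330×(1.49 + 26.56) = −21114.34.
Balance: K_A − x×(3330 − 2740) = K_B, so x = (K_A − K_B)/(3330 − 2740) = 21114.3/590 = 35.8 km.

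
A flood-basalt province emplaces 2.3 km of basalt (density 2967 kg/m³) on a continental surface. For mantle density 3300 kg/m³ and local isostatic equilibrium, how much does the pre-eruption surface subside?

Subaerial loading: s = t ρ_load / ρ_m.
s = 2.3 km × 2967/3300 = 2.07 km.

2.07 km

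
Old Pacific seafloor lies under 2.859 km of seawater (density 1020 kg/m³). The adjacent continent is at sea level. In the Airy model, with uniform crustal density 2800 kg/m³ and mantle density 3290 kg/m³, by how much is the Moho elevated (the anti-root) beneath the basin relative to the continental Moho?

Equating mass per unit area of the two columns: replacing crust with seawater at the top is compensated by replacing crust with mantle at the base: d (ρ_c − ρ_w) = a (ρ_m − ρ_c).
a = d (ρ_c − ρ_w)/(ρ_m − ρ_c) = 2.859 km × 1780/490 = 10.4 km.

10.4 km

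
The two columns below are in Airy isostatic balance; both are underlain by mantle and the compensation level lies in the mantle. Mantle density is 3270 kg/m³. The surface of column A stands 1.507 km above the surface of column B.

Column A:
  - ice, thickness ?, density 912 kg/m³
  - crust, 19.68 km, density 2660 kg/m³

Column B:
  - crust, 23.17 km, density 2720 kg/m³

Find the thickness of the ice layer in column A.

Take the compensation level at the base of the deeper column (depth z_c below the surface of column A) and equate Σ ρ_i t_i down to z_c; mantle fills any gap and the z_c terms cancel.
Column A: x×912 + 19.68×2660 + (z_c − 19.68 − x)×3270
Column B: 1.507×0 + 23.17×2720 + (z_c − 1.507 − 23.17)×3270
The z_c×3270 term appears on both sides and cancels. Collect the known terms of each column as K = Σ(ρt)_known − 3270 × (depth of known layers): K_A = 52348.8 − 3270×19.68 = −12004.8; K_B = 63022.4 − 3270×(1.507 + 23.17) = −17671.39.
Balance: K_A − x×(3270 − 912) = K_B, so x = (K_A − K_B)/(3270 − 912) = 5666.59/2358 = 2.4 km.

2.4 km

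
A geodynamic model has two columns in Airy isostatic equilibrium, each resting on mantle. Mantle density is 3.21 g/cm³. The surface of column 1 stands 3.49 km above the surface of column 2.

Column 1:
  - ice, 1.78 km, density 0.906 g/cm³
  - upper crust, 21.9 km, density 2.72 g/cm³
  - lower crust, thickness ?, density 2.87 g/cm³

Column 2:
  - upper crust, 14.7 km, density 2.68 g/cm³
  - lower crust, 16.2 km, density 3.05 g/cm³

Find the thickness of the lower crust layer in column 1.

19.9 km

Take the compensation level at the base of the deeper column (depth z_c below the surface of column 1) and equate Σ ρ_i t_i down to z_c; mantle fills any gap and the z_c terms cancel.
Column 1: 1.78×0.906 + 21.9×2.72 + x×2.87 + (z_c − 23.68 − x)×3.21
Column 2: 3.49×0 + 14.7×2.68 + 16.2×3.05 + (z_c − 3.49 − 30.9)×3.21
The z_c×3.21 term appears on both sides and cancels. Collect the known terms of each column as K = Σ(ρt)_known − 3.21 × (depth of known layers): K_1 = 61.18068 − 3.21×23.68 = −14.83212; K_2 = 88.806 − 3.21×(3.49 + 30.9) = −21.5859.
Balance: K_1 − x×(3.21 − 2.87) = K_2, so x = (K_1 − K_2)/(3.21 − 2.87) = 6.75378/0.34 = 19.9 km.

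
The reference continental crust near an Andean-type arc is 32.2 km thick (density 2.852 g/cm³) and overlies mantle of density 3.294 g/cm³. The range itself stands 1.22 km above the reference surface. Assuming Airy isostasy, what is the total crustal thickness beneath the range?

Root depth r = h ρ_c / (ρ_m − ρ_c) = 1.22 km × 2.852 / 0.442 = 7.872 km.
Total thickness = T + h + r = 32.2 km + 1.22 km + 7.872 km = 41.3 km.

41.3 km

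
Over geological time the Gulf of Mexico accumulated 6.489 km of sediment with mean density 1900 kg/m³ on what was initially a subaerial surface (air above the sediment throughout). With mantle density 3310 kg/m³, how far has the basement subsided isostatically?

Subaerial load: s = t ρ_sed / ρ_m = 6.489 km × 1900/3310 = 3.72 km.

3.72 km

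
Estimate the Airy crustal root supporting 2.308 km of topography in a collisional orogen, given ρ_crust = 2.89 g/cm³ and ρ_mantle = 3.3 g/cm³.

By Archimedes' principle applied to the lithosphere: the weight of the topography is balanced by the buoyancy of the root, ρ_c h = (ρ_m − ρ_c) r.
r = h · ρ_c / (ρ_m − ρ_c) = 2.308 km × 2.89 / (3.3 − 2.89) = 16.3 km.

16.3 km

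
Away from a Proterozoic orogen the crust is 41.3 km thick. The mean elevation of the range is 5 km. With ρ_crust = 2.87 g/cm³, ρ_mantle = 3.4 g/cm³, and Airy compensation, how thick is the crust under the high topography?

Root depth r = h ρ_c / (ρ_m − ρ_c) = 5 km × 2.87 / 0.53 = 27.08 km.
Total thickness = T + h + r = 41.3 km + 5 km + 27.08 km = 73.4 km.

73.4 km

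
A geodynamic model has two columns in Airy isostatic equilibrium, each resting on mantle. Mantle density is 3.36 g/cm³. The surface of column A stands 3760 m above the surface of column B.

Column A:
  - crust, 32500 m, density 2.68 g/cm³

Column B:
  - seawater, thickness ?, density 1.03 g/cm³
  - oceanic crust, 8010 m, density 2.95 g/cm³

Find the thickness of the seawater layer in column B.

2650 m

Take the compensation level at the base of the deeper column (depth z_c below the surface of column A) and equate Σ ρ_i t_i down to z_c; mantle fills any gap and the z_c terms cancel.
Column A: 32500×2.68 + (z_c − 32500)×3.36
Column B: 3760×0 + x×1.03 + 8010×2.95 + (z_c − 3760 − 8010 − x)×3.36
The z_c×3.36 term appears on both sides and cancels. Collect the known terms of each column as K = Σ(ρt)_known − 3.36 × (depth of known layers): K_A = 87100 − 3.36×32500 = −22100; K_B = 23629.5 − 3.36×(3760 + 8010) = −15917.7.
Balance: K_A = K_B − x×(3.36 − 1.03), so x = (K_B − K_A)/(3.36 − 1.03) = 6182.3/2.33 = 2650 m.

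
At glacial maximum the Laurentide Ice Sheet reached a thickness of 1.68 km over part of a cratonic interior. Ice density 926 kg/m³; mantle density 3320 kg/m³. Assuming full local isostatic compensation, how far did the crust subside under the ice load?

For local isostatic compensation: the ice load ρ_ice t is balanced by mantle displaced below, ρ_m s.
s = t ρ_ice / ρ_m = 1.68 km × 926/3320 = 0.469 km.

0.469 km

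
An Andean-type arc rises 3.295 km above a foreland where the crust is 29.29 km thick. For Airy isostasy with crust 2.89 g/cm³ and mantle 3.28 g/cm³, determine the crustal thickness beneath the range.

Root depth r = h ρ_c / (ρ_m − ρ_c) = 3.295 km × 2.89 / 0.39 = 24.42 km.
Total thickness = T + h + r = 29.29 km + 3.295 km + 24.42 km = 57 km.

57 km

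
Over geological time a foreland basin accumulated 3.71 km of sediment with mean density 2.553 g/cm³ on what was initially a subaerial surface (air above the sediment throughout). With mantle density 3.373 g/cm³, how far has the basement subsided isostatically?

Subaerial load: s = t ρ_sed / ρ_m = 3.71 km × 2.553/3.373 = 2.81 km.

2.81 km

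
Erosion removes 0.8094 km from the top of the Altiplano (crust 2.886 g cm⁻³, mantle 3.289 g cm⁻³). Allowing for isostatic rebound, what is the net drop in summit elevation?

0.0992 km

Rebound u = e ρ_c/ρ_m = 0.8094 km × 2.886/3.289 = 0.7102 km.
Net surface drop = e − u = 0.8094 km − 0.7102 km = e (ρ_m − ρ_c)/ρ_m = 0.0992 km.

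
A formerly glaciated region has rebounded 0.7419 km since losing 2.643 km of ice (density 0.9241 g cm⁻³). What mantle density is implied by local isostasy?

ρ_m = ρ_ice t / u = 0.9241 × 2.643 km/0.7419 km = 3.29 g cm⁻³.

3.29 g cm⁻³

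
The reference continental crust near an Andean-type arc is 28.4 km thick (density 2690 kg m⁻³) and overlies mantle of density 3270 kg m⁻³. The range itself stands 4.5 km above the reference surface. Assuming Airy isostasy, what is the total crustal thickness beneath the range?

53.8 km

Root depth r = h ρ_c / (ρ_m − ρ_c) = 4.5 km × 2690 / 580 = 20.87 km.
Total thickness = T + h + r = 28.4 km + 4.5 km + 20.87 km = 53.8 km.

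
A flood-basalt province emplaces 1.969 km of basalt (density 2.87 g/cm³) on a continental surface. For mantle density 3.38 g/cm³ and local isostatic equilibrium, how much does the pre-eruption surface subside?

1.67 km

Subaerial loading: s = t ρ_load / ρ_m.
s = 1.969 km × 2.87/3.38 = 1.67 km.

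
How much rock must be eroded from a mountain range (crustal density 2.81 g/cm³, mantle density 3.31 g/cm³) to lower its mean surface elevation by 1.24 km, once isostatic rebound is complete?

8.21 km

Net drop Δ = e − u = e − e ρ_c/ρ_m = e (ρ_m − ρ_c)/ρ_m.
e = Δ ρ_m/(ρ_m − ρ_c) = 1.24 km × 3.31/0.5 = 8.21 km.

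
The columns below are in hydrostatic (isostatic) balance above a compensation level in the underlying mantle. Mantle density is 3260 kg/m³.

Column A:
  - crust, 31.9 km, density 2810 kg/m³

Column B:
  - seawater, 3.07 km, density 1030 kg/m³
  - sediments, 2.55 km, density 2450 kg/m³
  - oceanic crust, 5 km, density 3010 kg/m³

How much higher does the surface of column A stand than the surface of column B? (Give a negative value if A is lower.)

For any compensation level in the mantle, the mantle terms cancel and isostasy reduces to e = (Σt_A − Σt_B) − (Σ(ρt)_A − Σ(ρt)_B) / ρ_m.
Σt_A = 31.9 km; Σt_B = 10.62 km; Σ(ρt)_A = 89639; Σ(ρt)_B = 24459.6 (in km·kg/m³).
e = (31.9 − 10.62) − (89639 − 24459.6) / 3260 = 1.29 km.

1.29 km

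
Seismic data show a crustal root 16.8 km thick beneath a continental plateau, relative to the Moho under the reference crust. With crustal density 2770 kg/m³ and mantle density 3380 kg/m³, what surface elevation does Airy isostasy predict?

3.7 km

In Airy isostatic equilibrium: ρ_c h = (ρ_m − ρ_c) r.
h = r (ρ_m − ρ_c) / ρ_c = 16.8 km × (3380 − 2770) / 2770 = 3.7 km.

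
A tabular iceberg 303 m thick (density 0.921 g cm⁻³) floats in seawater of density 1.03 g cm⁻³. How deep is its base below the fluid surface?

Draft d = t ρ_obj/ρ_fluid = 303 m × 0.921/1.03 = 271 m.

271 m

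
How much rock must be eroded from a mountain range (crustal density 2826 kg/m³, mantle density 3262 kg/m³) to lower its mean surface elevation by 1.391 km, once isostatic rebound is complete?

Net drop Δ = e − u = e − e ρ_c/ρ_m = e (ρ_m − ρ_c)/ρ_m.
e = Δ ρ_m/(ρ_m − ρ_c) = 1.391 km × 3262/436 = 10.4 km.

10.4 km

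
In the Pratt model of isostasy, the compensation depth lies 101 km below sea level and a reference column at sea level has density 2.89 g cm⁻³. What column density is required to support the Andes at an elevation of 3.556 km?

Pratt balance: ρ_ref D = ρ (D + h).
ρ = ρ_ref D/(D + h) = 2.89 × 101 km/(101 km + 3.556 km) = 2.79 g cm⁻³.

2.79 g cm⁻³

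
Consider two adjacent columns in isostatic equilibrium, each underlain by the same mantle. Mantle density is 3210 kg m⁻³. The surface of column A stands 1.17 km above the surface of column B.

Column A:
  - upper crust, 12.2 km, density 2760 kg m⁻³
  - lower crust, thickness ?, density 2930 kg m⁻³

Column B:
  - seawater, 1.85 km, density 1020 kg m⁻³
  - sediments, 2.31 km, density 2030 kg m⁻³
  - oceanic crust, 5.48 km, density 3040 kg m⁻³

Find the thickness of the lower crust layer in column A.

21.3 km

Take the compensation level at the base of the deeper column (depth z_c below the surface of column A) and equate Σ ρ_i t_i down to z_c; mantle fills any gap and the z_c terms cancel.
Column A: 12.2×2760 + x×2930 + (z_c − 12.2 − x)×3210
Column B: 1.17×0 + 1.85×1020 + 2.31×2030 + 5.48×3040 + (z_c − 1.17 − 9.64)×3210
The z_c×3210 term appears on both sides and cancels. Collect the known terms of each column as K = Σ(ρt)_known − 3210 × (depth of known layers): K_A = 33672 − 3210×12.2 = −5490; K_B = 23235.5 − 3210×(1.17 + 9.64) = −11464.6.
Balance: K_A − x×(3210 − 2930) = K_B, so x = (K_A − K_B)/(3210 − 2930) = 5974.6/280 = 21.3 km.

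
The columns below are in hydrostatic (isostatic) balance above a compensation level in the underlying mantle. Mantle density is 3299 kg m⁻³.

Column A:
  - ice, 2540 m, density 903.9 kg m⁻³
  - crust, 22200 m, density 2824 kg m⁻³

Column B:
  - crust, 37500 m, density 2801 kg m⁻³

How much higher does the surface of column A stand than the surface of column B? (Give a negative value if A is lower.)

−620 m

For any compensation level in the mantle, the mantle terms cancel and isostasy reduces to e = (Σt_A − Σt_B) − (Σ(ρt)_A − Σ(ρt)_B) / ρ_m.
Σt_A = 24740 m; Σt_B = 37500 m; Σ(ρt)_A = 64988706; Σ(ρt)_B = 105037500 (in m·kg m⁻³).
e = (24740 − 37500) − (64988706 − 105037500) / 3299 = −620 m.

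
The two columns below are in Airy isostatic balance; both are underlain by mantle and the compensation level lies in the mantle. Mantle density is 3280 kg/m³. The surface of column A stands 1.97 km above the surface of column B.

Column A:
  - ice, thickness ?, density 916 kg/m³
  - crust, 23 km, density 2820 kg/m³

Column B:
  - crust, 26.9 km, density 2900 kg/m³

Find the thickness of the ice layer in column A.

Take the compensation level at the base of the deeper column (depth z_c below the surface of column A) and equate Σ ρ_i t_i down to z_c; mantle fills any gap and the z_c terms cancel.
Column A: x×916 + 23×2820 + (z_c − 23 − x)×3280
Column B: 1.97×0 + 26.9×2900 + (z_c − 1.97 − 26.9)×3280
The z_c×3280 term appears on both sides and cancels. Collect the known terms of each column as K = Σ(ρt)_known − 3280 × (depth of known layers): K_A = 64860 − 3280×23 = −10580; K_B = 78010 − 3280×(1.97 + 26.9) = −16683.6.
Balance: K_A − x×(3280 − 916) = K_B, so x = (K_A − K_B)/(3280 − 916) = 6103.6/2364 = 2.58 km.

2.58 km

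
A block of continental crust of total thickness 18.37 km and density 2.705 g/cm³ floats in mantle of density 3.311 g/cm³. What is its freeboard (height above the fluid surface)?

Floating equilibrium: submerged depth d = t ρ_obj/ρ_fluid = 18.37 km × 2.705/3.311 = 15.01 km.
Freeboard = t − d = 18.37 km − 15.01 km = 3.36 km.

3.36 km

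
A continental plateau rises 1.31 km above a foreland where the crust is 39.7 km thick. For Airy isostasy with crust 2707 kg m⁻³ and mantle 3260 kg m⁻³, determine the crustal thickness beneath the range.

Root depth r = h ρ_c / (ρ_m − ρ_c) = 1.31 km × 2707 / 553 = 6.413 km.
Total thickness = T + h + r = 39.7 km + 1.31 km + 6.413 km = 47.4 km.

47.4 km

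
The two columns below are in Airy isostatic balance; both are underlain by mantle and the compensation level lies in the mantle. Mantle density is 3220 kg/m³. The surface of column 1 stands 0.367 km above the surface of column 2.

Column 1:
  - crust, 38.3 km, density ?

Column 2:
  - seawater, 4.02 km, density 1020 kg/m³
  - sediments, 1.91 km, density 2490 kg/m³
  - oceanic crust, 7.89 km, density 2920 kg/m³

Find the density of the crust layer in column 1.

Take the compensation level at the base of the deeper column (depth z_c below the surface of column 1) and equate Σ ρ_i t_i down to z_c; mantle fills any gap and the z_c terms cancel.
Column 1: 38.3×ρ + (z_c − 38.3)×3220
Column 2: 0.367×0 + 4.02×1020 + 1.91×2490 + 7.89×2920 + (z_c − 0.367 − 13.82)×3220
The z_c×3220 term appears on both sides and cancels. Collect the known terms of each column as K = Σ(ρt)_known − 3220 × (depth of known layers): K_1 = 0 − 3220×38.3 = −123326; K_2 = 31895.1 − 3220×(0.367 + 13.82) = −13787.04.
Balance: K_1 + 38.3×ρ = K_2, so ρ = (K_2 − K_1)/38.3 = 109539/38.3 = 2860 kg/m³.

2860 kg/m³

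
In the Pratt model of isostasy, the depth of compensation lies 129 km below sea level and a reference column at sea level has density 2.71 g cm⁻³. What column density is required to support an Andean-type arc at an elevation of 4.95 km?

2.61 g cm⁻³

Pratt balance: ρ_ref D = ρ (D + h).
ρ = ρ_ref D/(D + h) = 2.71 × 129 km/(129 km + 4.95 km) = 2.61 g cm⁻³.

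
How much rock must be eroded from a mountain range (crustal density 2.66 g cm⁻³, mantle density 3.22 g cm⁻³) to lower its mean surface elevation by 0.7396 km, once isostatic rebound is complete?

4.25 km

Net drop Δ = e − u = e − e ρ_c/ρ_m = e (ρ_m − ρ_c)/ρ_m.
e = Δ ρ_m/(ρ_m − ρ_c) = 0.7396 km × 3.22/0.56 = 4.25 km.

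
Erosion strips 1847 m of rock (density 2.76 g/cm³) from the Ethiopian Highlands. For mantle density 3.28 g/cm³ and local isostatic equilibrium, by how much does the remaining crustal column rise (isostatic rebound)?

Unloading: uplift u = e ρ_c/ρ_m = 1847 m × 2.76/3.28 = 1550 m.

1550 m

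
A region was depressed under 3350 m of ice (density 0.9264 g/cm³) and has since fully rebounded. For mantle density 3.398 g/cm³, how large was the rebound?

913 m

Removing the load lets mantle flow back in; uplift u satisfies ρ_ice t = ρ_m u.
u = t ρ_ice/ρ_m = 3350 m × 0.9264/3.398 = 913 m.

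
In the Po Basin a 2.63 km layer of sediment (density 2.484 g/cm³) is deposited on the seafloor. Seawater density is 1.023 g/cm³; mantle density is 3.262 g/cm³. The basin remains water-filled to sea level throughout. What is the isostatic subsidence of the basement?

1.72 km

Submarine loading: the sediment displaces seawater, and the subsidence is in turn flooded, so s (ρ_m − ρ_w) = t (ρ_sed − ρ_w).
s = 2.63 km × (2.484 − 1.023) / (3.262 − 1.023) = 1.72 km.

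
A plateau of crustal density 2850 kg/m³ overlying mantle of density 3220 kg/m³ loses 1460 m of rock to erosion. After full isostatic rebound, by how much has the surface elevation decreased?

Rebound u = e ρ_c/ρ_m = 1460 m × 2850/3220 = 1292 m.
Net surface drop = e − u = 1460 m − 1292 m = e (ρ_m − ρ_c)/ρ_m = 168 m.

168 m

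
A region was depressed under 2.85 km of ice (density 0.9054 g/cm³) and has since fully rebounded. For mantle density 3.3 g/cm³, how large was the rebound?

0.782 km

Removing the load lets mantle flow back in; uplift u satisfies ρ_ice t = ρ_m u.
u = t ρ_ice/ρ_m = 2.85 km × 0.9054/3.3 = 0.782 km.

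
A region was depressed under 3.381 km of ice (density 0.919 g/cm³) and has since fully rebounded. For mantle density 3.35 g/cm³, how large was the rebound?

0.928 km

Removing the load lets mantle flow back in; uplift u satisfies ρ_ice t = ρ_m u.
u = t ρ_ice/ρ_m = 3.381 km × 0.919/3.35 = 0.928 km.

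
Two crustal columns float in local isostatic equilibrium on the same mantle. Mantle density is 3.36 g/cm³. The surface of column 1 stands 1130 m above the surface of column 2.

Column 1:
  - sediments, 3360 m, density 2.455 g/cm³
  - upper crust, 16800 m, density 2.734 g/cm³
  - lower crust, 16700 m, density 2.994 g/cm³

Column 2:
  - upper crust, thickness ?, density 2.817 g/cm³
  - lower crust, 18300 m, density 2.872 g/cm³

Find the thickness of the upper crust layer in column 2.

Take the compensation level at the base of the deeper column (depth z_c below the surface of column 1) and equate Σ ρ_i t_i down to z_c; mantle fills any gap and the z_c terms cancel.
Column 1: 3360×2.455 + 16800×2.734 + 16700×2.994 + (z_c − 36860)×3.36
Column 2: 1130×0 + x×2.817 + 18300×2.872 + (z_c − 1130 − 18300 − x)×3.36
The z_c×3.36 term appears on both sides and cancels. Collect the known terms of each column as K = Σ(ρt)_known − 3.36 × (depth of known layers): K_1 = 104179.8 − 3.36×36860 = −19669.8; K_2 = 52557.6 − 3.36×(1130 + 18300) = −12727.2.
Balance: K_1 = K_2 − x×(3.36 − 2.817), so x = (K_2 − K_1)/(3.36 − 2.817) = 6942.6/0.543 = 12800 m.

12800 m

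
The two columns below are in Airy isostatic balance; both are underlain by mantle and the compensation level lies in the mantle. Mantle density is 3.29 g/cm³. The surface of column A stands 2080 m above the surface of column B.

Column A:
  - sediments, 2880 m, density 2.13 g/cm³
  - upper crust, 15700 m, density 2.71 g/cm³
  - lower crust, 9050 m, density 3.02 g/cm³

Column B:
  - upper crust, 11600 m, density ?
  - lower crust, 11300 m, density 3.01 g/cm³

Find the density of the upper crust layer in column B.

Take the compensation level at the base of the deeper column (depth z_c below the surface of column A) and equate Σ ρ_i t_i down to z_c; mantle fills any gap and the z_c terms cancel.
Column A: 2880×2.13 + 15700×2.71 + 9050×3.02 + (z_c − 27630)×3.29
Column B: 2080×0 + 11600×ρ + 11300×3.01 + (z_c − 2080 − 22900)×3.29
The z_c×3.29 term appears on both sides and cancels. Collect the known terms of each column as K = Σ(ρt)_known − 3.29 × (depth of known layers): K_A = 76012.4 − 3.29×27630 = −14890.3; K_B = 34013 − 3.29×(2080 + 22900) = −48171.2.
Balance: K_A = K_B + 11600×ρ, so ρ = (K_A − K_B)/11600 = 33280.9/11600 = 2.87 g/cm³.

2.87 g/cm³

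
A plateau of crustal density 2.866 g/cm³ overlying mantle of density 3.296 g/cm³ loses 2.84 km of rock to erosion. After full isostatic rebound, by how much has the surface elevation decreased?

Rebound u = e ρ_c/ρ_m = 2.84 km × 2.866/3.296 = 2.469 km.
Net surface drop = e − u = 2.84 km − 2.469 km = e (ρ_m − ρ_c)/ρ_m = 0.371 km.

0.371 km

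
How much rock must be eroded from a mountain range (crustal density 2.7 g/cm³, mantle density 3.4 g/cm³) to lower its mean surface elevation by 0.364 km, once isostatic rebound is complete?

1.77 km

Net drop Δ = e − u = e − e ρ_c/ρ_m = e (ρ_m − ρ_c)/ρ_m.
e = Δ ρ_m/(ρ_m − ρ_c) = 0.364 km × 3.4/0.7 = 1.77 km.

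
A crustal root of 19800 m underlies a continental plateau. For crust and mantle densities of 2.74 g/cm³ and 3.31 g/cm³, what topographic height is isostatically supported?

4120 m

For local isostatic compensation: ρ_c h = (ρ_m − ρ_c) r.
h = r (ρ_m − ρ_c) / ρ_c = 19800 m × (3.31 − 2.74) / 2.74 = 4120 m.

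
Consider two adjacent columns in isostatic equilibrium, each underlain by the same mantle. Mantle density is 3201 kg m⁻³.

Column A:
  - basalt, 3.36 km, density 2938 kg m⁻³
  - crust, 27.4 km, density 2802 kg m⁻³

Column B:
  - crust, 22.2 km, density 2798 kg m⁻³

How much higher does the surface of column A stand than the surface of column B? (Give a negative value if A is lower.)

For any compensation level in the mantle, the mantle terms cancel and isostasy reduces to e = (Σt_A − Σt_B) − (Σ(ρt)_A − Σ(ρt)_B) / ρ_m.
Σt_A = 30.76 km; Σt_B = 22.2 km; Σ(ρt)_A = 86646.48; Σ(ρt)_B = 62115.6 (in km·kg m⁻³).
e = (30.76 − 22.2) − (86646.48 − 62115.6) / 3201 = 0.896 km.

0.896 km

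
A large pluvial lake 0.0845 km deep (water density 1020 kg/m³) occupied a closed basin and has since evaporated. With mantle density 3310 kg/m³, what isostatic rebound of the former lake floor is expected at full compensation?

0.026 km

u = d ρ_w/ρ_m = 0.0845 km × 1020/3310 = 0.026 km.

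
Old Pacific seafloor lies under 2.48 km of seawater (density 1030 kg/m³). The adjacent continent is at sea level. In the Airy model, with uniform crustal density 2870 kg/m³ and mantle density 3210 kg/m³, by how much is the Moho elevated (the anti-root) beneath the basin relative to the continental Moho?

13.4 km

In Airy isostatic equilibrium: replacing crust with seawater at the top is compensated by replacing crust with mantle at the base: d (ρ_c − ρ_w) = a (ρ_m − ρ_c).
a = d (ρ_c − ρ_w)/(ρ_m − ρ_c) = 2.48 km × 1840/340 = 13.4 km.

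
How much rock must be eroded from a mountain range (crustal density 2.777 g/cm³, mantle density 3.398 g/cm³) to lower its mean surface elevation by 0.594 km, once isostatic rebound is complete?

Net drop Δ = e − u = e − e ρ_c/ρ_m = e (ρ_m − ρ_c)/ρ_m.
e = Δ ρ_m/(ρ_m − ρ_c) = 0.594 km × 3.398/0.621 = 3.25 km.

3.25 km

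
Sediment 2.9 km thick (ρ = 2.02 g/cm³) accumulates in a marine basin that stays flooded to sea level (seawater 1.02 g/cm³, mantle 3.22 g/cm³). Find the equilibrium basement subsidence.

1.32 km

Submarine loading: the sediment displaces seawater, and the subsidence is in turn flooded, so s (ρ_m − ρ_w) = t (ρ_sed − ρ_w).
s = 2.9 km × (2.02 − 1.02) / (3.22 − 1.02) = 1.32 km.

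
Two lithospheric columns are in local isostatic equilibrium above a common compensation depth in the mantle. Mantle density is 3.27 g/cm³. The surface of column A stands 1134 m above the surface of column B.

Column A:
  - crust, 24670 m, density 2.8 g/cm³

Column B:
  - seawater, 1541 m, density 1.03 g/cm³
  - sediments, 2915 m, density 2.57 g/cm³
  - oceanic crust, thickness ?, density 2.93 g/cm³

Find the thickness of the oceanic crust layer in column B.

7040 m

Take the compensation level at the base of the deeper column (depth z_c below the surface of column A) and equate Σ ρ_i t_i down to z_c; mantle fills any gap and the z_c terms cancel.
Column A: 24670×2.8 + (z_c − 24670)×3.27
Column B: 1134×0 + 1541×1.03 + 2915×2.57 + x×2.93 + (z_c − 1134 − 4456 − x)×3.27
The z_c×3.27 term appears on both sides and cancels. Collect the known terms of each column as K = Σ(ρt)_known − 3.27 × (depth of known layers): K_A = 69076 − 3.27×24670 = −11594.9; K_B = 9078.78 − 3.27×(1134 + 4456) = −9200.52.
Balance: K_A = K_B − x×(3.27 − 2.93), so x = (K_B − K_A)/(3.27 − 2.93) = 2394.38/0.34 = 7040 m.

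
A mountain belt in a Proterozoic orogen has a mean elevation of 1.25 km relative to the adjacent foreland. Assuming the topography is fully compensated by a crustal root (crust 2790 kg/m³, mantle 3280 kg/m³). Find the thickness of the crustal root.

Balancing pressure at the compensation depth: the weight of the topography is balanced by the buoyancy of the root, ρ_c h = (ρ_m − ρ_c) r.
r = h · ρ_c / (ρ_m − ρ_c) = 1.25 km × 2790 / (3280 − 2790) = 7.12 km.

7.12 km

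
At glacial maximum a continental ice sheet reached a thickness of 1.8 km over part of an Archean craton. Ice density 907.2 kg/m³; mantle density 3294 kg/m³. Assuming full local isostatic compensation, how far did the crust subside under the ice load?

Equating mass per unit area of the two columns: the ice load ρ_ice t is balanced by mantle displaced below, ρ_m s.
s = t ρ_ice / ρ_m = 1.8 km × 907.2/3294 = 0.496 km.

0.496 km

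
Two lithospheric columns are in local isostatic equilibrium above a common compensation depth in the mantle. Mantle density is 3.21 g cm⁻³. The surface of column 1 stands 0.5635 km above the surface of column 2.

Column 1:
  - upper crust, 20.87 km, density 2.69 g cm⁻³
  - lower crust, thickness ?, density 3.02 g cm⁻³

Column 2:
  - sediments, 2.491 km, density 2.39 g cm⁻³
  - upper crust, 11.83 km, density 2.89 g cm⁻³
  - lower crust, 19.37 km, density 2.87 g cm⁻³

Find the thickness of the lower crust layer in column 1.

Take the compensation level at the base of the deeper column (depth z_c below the surface of column 1) and equate Σ ρ_i t_i down to z_c; mantle fills any gap and the z_c terms cancel.
Column 1: 20.87×2.69 + x×3.02 + (z_c − 20.87 − x)×3.21
Column 2: 0.5635×0 + 2.491×2.39 + 11.83×2.89 + 19.37×2.87 + (z_c − 0.5635 − 33.691)×3.21
The z_c×3.21 term appears on both sides and cancels. Collect the known terms of each column as K = Σ(ρt)_known − 3.21 × (depth of known layers): K_1 = 56.1403 − 3.21×20.87 = −10.8524; K_2 = 95.73409 − 3.21×(0.5635 + 33.691) = −14.222855.
Balance: K_1 − x×(3.21 − 3.02) = K_2, so x = (K_1 − K_2)/(3.21 − 3.02) = 3.37045/0.19 = 17.7 km.

17.7 km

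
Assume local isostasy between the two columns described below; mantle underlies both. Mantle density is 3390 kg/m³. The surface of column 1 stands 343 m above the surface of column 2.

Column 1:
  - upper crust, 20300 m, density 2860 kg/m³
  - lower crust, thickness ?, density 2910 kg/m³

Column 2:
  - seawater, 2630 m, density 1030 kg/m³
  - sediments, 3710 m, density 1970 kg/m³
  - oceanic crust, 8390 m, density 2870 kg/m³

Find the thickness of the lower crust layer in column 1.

13000 m

Take the compensation level at the base of the deeper column (depth z_c below the surface of column 1) and equate Σ ρ_i t_i down to z_c; mantle fills any gap and the z_c terms cancel.
Column 1: 20300×2860 + x×2910 + (z_c − 20300 − x)×3390
Column 2: 343×0 + 2630×1030 + 3710×1970 + 8390×2870 + (z_c − 343 − 14730)×3390
The z_c×3390 term appears on both sides and cancels. Collect the known terms of each column as K = Σ(ρt)_known − 3390 × (depth of known layers): K_1 = 58058000 − 3390×20300 = −10759000; K_2 = 34096900 − 3390×(343 + 14730) = −17000570.
Balance: K_1 − x×(3390 − 2910) = K_2, so x = (K_1 − K_2)/(3390 − 2910) = 6241570/480 = 13000 m.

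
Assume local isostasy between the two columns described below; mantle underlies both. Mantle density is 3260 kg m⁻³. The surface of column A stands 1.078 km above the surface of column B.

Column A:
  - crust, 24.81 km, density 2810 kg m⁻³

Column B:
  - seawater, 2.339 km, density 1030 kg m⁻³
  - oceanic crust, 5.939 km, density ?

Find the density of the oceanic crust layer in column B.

2850 kg m⁻³

Take the compensation level at the base of the deeper column (depth z_c below the surface of column A) and equate Σ ρ_i t_i down to z_c; mantle fills any gap and the z_c terms cancel.
Column A: 24.81×2810 + (z_c − 24.81)×3260
Column B: 1.078×0 + 2.339×1030 + 5.939×ρ + (z_c − 1.078 − 8.278)×3260
The z_c×3260 term appears on both sides and cancels. Collect the known terms of each column as K = Σ(ρt)_known − 3260 × (depth of known layers): K_A = 69716.1 − 3260×24.81 = −11164.5; K_B = 2409.17 − 3260×(1.078 + 8.278) = −28091.39.
Balance: K_A = K_B + 5.939×ρ, so ρ = (K_A − K_B)/5.939 = 16926.9/5.939 = 2850 kg m⁻³.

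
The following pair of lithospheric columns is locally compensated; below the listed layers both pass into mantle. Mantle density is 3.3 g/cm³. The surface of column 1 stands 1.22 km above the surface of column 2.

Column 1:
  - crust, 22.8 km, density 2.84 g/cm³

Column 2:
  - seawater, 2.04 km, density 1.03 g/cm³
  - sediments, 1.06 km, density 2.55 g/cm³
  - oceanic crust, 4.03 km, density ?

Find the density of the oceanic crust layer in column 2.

Take the compensation level at the base of the deeper column (depth z_c below the surface of column 1) and equate Σ ρ_i t_i down to z_c; mantle fills any gap and the z_c terms cancel.
Column 1: 22.8×2.84 + (z_c − 22.8)×3.3
Column 2: 1.22×0 + 2.04×1.03 + 1.06×2.55 + 4.03×ρ + (z_c − 1.22 − 7.13)×3.3
The z_c×3.3 term appears on both sides and cancels. Collect the known terms of each column as K = Σ(ρt)_known − 3.3 × (depth of known layers): K_1 = 64.752 − 3.3×22.8 = −10.488; K_2 = 4.8042 − 3.3×(1.22 + 7.13) = −22.7508.
Balance: K_1 = K_2 + 4.03×ρ, so ρ = (K_1 − K_2)/4.03 = 12.2628/4.03 = 3.04 g/cm³.

3.04 g/cm³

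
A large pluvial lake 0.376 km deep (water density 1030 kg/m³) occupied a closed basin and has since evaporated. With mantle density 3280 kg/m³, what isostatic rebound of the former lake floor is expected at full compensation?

u = d ρ_w/ρ_m = 0.376 km × 1030/3280 = 0.118 km.

0.118 km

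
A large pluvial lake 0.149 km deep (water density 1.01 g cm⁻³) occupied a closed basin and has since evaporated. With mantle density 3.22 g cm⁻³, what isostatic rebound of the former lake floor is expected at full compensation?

u = d ρ_w/ρ_m = 0.149 km × 1.01/3.22 = 0.0467 km.

0.0467 km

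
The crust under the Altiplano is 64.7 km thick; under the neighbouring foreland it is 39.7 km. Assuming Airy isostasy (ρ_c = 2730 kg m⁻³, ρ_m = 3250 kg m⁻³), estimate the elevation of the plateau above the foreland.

4 km

Excess crust Δ = 64.7 km − 39.7 km = 25 km, split between elevation h and root r with h + r = Δ.
Airy balance ρ_c h = (ρ_m − ρ_c) r gives r = h ρ_c/(ρ_m − ρ_c), so h (1 + ρ_c/(ρ_m − ρ_c)) = Δ, i.e. h = Δ (ρ_m − ρ_c)/ρ_m.
h = 25 km × 520/3250 = 4 km.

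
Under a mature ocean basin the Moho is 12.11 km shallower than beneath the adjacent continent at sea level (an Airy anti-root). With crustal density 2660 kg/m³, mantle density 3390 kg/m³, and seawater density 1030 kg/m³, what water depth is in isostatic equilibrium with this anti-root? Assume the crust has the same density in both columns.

Replacing a thickness d of crust by seawater at the top must be balanced by replacing crust with mantle at the base: d (ρ_c − ρ_w) = a (ρ_m − ρ_c).
d = a (ρ_m − ρ_c)/(ρ_c − ρ_w) = 12.11 km × 730/1630 = 5.42 km.

5.42 km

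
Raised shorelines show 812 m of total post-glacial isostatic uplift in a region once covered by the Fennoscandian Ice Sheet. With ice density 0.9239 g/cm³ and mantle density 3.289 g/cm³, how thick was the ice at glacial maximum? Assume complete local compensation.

2890 m

u = t ρ_ice/ρ_m → t = u ρ_m/ρ_ice = 812 m × 3.289/0.9239 = 2890 m.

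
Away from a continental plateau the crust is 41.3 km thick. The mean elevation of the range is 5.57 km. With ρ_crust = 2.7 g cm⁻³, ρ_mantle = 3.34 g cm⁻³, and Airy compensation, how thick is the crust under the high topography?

Root depth r = h ρ_c / (ρ_m − ρ_c) = 5.57 km × 2.7 / 0.64 = 23.5 km.
Total thickness = T + h + r = 41.3 km + 5.57 km + 23.5 km = 70.4 km.

70.4 km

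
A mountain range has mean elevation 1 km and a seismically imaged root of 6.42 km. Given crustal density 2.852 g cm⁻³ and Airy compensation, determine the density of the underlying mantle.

Airy balance: ρ_c h = (ρ_m − ρ_c) r → ρ_m = ρ_c (1 + h/r).
ρ_m = 2.852 × (1 + 1 km/6.42 km) = 3.3 g cm⁻³.

3.3 g cm⁻³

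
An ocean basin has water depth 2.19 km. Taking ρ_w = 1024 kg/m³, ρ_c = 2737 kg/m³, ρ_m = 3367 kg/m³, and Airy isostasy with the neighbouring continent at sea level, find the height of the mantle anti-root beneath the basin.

Balancing pressure at the compensation depth: replacing crust with seawater at the top is compensated by replacing crust with mantle at the base: d (ρ_c − ρ_w) = a (ρ_m − ρ_c).
a = d (ρ_c − ρ_w)/(ρ_m − ρ_c) = 2.19 km × 1713/630 = 5.95 km.

5.95 km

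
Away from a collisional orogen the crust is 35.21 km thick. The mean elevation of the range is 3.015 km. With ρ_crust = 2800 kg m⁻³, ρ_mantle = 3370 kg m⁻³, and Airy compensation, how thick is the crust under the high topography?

Root depth r = h ρ_c / (ρ_m − ρ_c) = 3.015 km × 2800 / 570 = 14.81 km.
Total thickness = T + h + r = 35.21 km + 3.015 km + 14.81 km = 53 km.

53 km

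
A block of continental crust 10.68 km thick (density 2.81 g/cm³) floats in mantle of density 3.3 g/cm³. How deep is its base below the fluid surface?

Draft d = t ρ_obj/ρ_fluid = 10.68 km × 2.81/3.3 = 9.09 km.

9.09 km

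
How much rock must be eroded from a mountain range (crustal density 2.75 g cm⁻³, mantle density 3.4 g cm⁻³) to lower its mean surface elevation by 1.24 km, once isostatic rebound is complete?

Net drop Δ = e − u = e − e ρ_c/ρ_m = e (ρ_m − ρ_c)/ρ_m.
e = Δ ρ_m/(ρ_m − ρ_c) = 1.24 km × 3.4/0.65 = 6.49 km.

6.49 km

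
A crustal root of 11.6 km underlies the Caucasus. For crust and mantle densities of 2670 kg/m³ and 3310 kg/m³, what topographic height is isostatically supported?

Equating mass per unit area of the two columns: ρ_c h = (ρ_m − ρ_c) r.
h = r (ρ_m − ρ_c) / ρ_c = 11.6 km × (3310 − 2670) / 2670 = 2.78 km.

2.78 km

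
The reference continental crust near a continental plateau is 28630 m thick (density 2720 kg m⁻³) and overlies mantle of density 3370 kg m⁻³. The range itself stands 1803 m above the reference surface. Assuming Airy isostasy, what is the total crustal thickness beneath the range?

38000 m

Root depth r = h ρ_c / (ρ_m − ρ_c) = 1803 m × 2720 / 650 = 7545 m.
Total thickness = T + h + r = 28630 m + 1803 m + 7545 m = 38000 m.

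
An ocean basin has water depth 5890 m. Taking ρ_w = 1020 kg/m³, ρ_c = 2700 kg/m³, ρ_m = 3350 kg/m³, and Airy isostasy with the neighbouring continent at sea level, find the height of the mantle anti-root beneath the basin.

15200 m

By Archimedes' principle applied to the lithosphere: replacing crust with seawater at the top is compensated by replacing crust with mantle at the base: d (ρ_c − ρ_w) = a (ρ_m − ρ_c).
a = d (ρ_c − ρ_w)/(ρ_m − ρ_c) = 5890 m × 1680/650 = 15200 m.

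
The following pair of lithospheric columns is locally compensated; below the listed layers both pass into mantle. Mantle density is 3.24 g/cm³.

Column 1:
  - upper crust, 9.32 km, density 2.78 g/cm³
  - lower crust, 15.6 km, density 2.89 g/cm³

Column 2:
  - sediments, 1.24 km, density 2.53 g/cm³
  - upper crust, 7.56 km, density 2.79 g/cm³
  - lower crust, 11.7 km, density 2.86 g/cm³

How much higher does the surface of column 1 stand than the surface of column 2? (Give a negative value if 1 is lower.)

0.314 km

For any compensation level in the mantle, the mantle terms cancel and isostasy reduces to e = (Σt_1 − Σt_2) − (Σ(ρt)_1 − Σ(ρt)_2) / ρ_m.
Σt_1 = 24.92 km; Σt_2 = 20.5 km; Σ(ρt)_1 = 70.9936; Σ(ρt)_2 = 57.6916 (in km·g/cm³).
e = (24.92 − 20.5) − (70.9936 − 57.6916) / 3.24 = 0.314 km.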